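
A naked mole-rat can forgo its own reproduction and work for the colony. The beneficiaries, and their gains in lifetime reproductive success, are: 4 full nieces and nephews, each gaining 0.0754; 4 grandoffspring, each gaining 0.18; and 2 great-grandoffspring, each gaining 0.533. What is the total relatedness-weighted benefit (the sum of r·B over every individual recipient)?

r to a full niece or nephew = 0.25 (full aunt/uncle↔niece/nephew: two paths of length 3 through the shared grandparent pair: r = 2·(1/2)^3 = 1/4).
r to a grandoffspring = 1/4 (two parent–offspring links: r = (1/2)^2 = 1/4).
r to a great-grandoffspring = 1/8 (three parent–offspring links: r = (1/2)^3 = 1/8).
Summing one r·B term per recipient: 4·0.25·0.0754 + 4·0.25·0.18 + 2·0.125·0.533 = 0.38865.

0.38865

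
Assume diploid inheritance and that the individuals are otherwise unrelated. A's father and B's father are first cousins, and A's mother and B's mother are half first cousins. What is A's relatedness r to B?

0.046875

With two independent routes of shared ancestry, r is the sum of the two contributions.
A and B are related in two ways: second cousins through their fathers (r = 1/32) and half second cousins through their mothers (r = 1/64).
r = 1/32 + 1/64 = 0.046875.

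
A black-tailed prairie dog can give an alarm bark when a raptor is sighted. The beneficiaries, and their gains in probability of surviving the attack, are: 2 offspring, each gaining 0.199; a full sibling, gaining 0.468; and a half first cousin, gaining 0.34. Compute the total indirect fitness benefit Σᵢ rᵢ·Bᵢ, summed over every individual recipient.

r to an offspring = 0.5 (one parent–offspring link: r = (1/2)^1 = 1/2).
r to a full sibling = 1/2 (full sibs share both parents — two paths of length 2: r = 2·(1/2)^2 = 1/2).
r to a half first cousin = 0.0625 (half first cousins share one grandparent — one path of length 4: r = (1/2)^4 = 1/16).
Summing one r·B term per recipient: 2·0.5·0.199 + 1·0.5·0.468 + 1·0.0625·0.34 = 0.45425.

0.45425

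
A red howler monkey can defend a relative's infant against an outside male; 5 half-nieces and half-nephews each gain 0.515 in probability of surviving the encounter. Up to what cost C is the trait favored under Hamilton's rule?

r to a half-niece or half-nephew = 0.125 (half-aunt/uncle↔niece/nephew: one path of length 3: r = (1/2)^3 = 1/8).
Hamilton's rule: n·r·B > C, so the trait is favored while C < n·r·B = 5·0.125·0.515 = 0.321875.

0.321875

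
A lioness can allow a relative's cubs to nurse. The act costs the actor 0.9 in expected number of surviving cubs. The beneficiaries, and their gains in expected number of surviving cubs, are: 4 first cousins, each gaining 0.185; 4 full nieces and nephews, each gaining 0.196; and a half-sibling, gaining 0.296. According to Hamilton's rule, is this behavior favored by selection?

No

Hamilton's rule: the trait is favored when the sum of r·B over every recipient exceeds the actor's cost C.
r to a first cousin = 0.125 (first cousins share one grandparent pair — two paths of length 4: r = 2·(1/2)^4 = 1/8).
r to a full niece or nephew = 0.25 (full aunt/uncle↔niece/nephew: two paths of length 3 through the shared grandparent pair: r = 2·(1/2)^3 = 1/4).
r to a half-sibling = 0.25 (half-sibs share one parent — one path of length 2: r = (1/2)^2 = 1/4).
Summing one r·B term per recipient: 4·0.125·0.185 + 4·0.25·0.196 + 1·0.25·0.296 = 0.3625.
0.3625 < 0.9: the indirect benefit is less than the cost.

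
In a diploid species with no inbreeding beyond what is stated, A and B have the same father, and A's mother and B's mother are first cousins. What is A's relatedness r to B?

Wright's path rule: contributions from independent ancestry routes add.
A and B are related in two ways: half-sibs through their shared father (r = 1/4) and second cousins through their mothers (r = 1/32).
r = 1/4 + 1/32 = 0.28125.

0.28125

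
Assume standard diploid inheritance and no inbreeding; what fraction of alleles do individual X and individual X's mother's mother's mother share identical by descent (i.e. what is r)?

0.125

Each parent–offspring link contributes a factor of 1/2, and independent paths through distinct common ancestors add.
Three parent–offspring links: r = (1/2)^3 = 1/8.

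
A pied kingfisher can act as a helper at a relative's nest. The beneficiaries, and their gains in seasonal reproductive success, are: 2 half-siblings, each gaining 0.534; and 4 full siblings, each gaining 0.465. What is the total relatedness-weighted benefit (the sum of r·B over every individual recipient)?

1.197

r to a half-sibling = 0.25 (half-sibs share one parent — one path of length 2: r = (1/2)^2 = 1/4).
r to a full sibling = 1/2 (full sibs share both parents — two paths of length 2: r = 2·(1/2)^2 = 1/2).
Summing one r·B term per recipient: 2·0.25·0.534 + 4·0.5·0.465 = 1.197.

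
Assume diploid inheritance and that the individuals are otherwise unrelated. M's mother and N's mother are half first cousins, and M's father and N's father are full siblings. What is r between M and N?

0.140625

Wright's path rule: contributions from independent ancestry routes add.
M and N are related in two ways: half second cousins through their mothers (r = 1/64) and first cousins through their fathers (r = 1/8).
r = 1/64 + 1/8 = 9/64 = 0.140625.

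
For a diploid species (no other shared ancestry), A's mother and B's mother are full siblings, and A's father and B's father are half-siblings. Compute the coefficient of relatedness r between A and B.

Independent pedigree routes through distinct common ancestors add.
A and B are related in two ways: first cousins through their mothers (r = 1/8) and half first cousins through their fathers (r = 1/16).
r = 1/8 + 1/16 = 0.1875.

0.1875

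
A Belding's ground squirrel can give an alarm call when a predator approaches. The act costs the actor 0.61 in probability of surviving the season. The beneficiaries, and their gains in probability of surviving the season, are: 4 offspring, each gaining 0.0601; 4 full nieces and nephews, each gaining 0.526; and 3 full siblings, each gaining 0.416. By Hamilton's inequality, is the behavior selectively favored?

Yes

Hamilton's rule: the trait is favored when the sum of r·B over every recipient exceeds the actor's cost C.
r to an offspring = 0.5 (one parent–offspring link: r = (1/2)^1 = 1/2).
r to a full niece or nephew = 0.25 (full aunt/uncle↔niece/nephew: two paths of length 3 through the shared grandparent pair: r = 2·(1/2)^3 = 1/4).
r to a full sibling = 0.5 (full sibs share both parents — two paths of length 2: r = 2·(1/2)^2 = 1/2).
Summing one r·B term per recipient: 4·0.5·0.0601 + 4·0.25·0.526 + 3·0.5·0.416 = 1.2702.
1.2702 > 0.61: the indirect benefit exceeds the cost.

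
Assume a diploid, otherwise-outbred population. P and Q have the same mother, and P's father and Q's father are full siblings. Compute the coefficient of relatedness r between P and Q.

Relatedness sums over independent paths through distinct common ancestors.
P and Q are related in two ways: half-sibs through their shared mother (r = 1/4) and first cousins through their fathers (r = 1/8).
r = 1/4 + 1/8 = 3/8 = 0.375.

0.375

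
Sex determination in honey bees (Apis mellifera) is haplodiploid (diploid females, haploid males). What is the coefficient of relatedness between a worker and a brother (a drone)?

Her haploid brother carries none of their father's genes and a random half of their mother's genome; that half matches the maternal half of her own genome with probability 1/2: r = 1/2 · 1/2 = 1/4.

0.25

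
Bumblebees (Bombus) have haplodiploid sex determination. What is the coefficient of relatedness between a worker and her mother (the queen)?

0.5

One meiotic link between diploid queen and diploid daughter: r = 1/2.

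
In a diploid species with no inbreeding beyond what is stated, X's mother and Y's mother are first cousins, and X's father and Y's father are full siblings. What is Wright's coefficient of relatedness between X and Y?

Wright's path rule: contributions from independent ancestry routes add.
X and Y are related in two ways: second cousins through their mothers (r = 1/32) and first cousins through their fathers (r = 1/8).
r = 1/32 + 1/8 = 5/32 = 0.15625.

0.15625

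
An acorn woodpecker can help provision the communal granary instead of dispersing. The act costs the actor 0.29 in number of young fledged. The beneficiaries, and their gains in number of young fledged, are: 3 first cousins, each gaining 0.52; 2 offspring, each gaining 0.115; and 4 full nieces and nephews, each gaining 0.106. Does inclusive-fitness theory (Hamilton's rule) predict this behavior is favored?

Hamilton's rule: the trait is favored when the sum of r·B over every recipient exceeds the actor's cost C.
r to a first cousin = 1/8 (first cousins share one grandparent pair — two paths of length 4: r = 2·(1/2)^4 = 1/8).
r to an offspring = 0.5 (one parent–offspring link: r = (1/2)^1 = 1/2).
r to a full niece or nephew = 0.25 (full aunt/uncle↔niece/nephew: two paths of length 3 through the shared grandparent pair: r = 2·(1/2)^3 = 1/4).
Summing one r·B term per recipient: 3·0.125·0.52 + 2·0.5·0.115 + 4·0.25·0.106 = 0.416.
0.416 > 0.29: the indirect benefit exceeds the cost.

Yes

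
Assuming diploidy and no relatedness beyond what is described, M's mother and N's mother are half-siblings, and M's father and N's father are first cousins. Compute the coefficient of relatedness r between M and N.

0.09375

Wright's path rule: contributions from independent ancestry routes add.
M and N are related in two ways: half first cousins through their mothers (r = 1/16) and second cousins through their fathers (r = 1/32).
r = 1/16 + 1/32 = 0.09375.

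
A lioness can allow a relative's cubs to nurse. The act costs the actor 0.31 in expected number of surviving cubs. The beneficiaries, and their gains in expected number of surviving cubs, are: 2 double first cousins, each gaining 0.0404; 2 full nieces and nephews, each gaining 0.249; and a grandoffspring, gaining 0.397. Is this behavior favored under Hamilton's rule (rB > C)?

Hamilton's rule: the trait is favored when the sum of r·B over every recipient exceeds the actor's cost C.
r to a double first cousin = 0.25 (double first cousins share both grandparent pairs — four paths of length 4: r = 4·(1/2)^4 = 1/4).
r to a full niece or nephew = 0.25 (full aunt/uncle↔niece/nephew: two paths of length 3 through the shared grandparent pair: r = 2·(1/2)^3 = 1/4).
r to a grandoffspring = 0.25 (two parent–offspring links: r = (1/2)^2 = 1/4).
Summing one r·B term per recipient: 2·0.25·0.0404 + 2·0.25·0.249 + 1·0.25·0.397 = 0.24395.
0.24395 < 0.31: the indirect benefit is less than the cost.

No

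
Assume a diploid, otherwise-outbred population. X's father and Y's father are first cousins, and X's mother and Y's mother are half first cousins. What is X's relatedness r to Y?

Independent pedigree routes through distinct common ancestors add.
X and Y are related in two ways: second cousins through their fathers (r = 1/32) and half second cousins through their mothers (r = 1/64).
r = 1/32 + 1/64 = 0.046875.

0.046875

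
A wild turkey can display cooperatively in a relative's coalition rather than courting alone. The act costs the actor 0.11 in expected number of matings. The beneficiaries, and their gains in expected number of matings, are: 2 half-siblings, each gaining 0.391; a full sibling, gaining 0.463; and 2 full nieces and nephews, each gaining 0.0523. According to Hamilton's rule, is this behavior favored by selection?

Yes

Hamilton's rule: the trait is favored when the sum of r·B over every recipient exceeds the actor's cost C.
r to a half-sibling = 0.25 (half-sibs share one parent — one path of length 2: r = (1/2)^2 = 1/4).
r to a full sibling = 0.5 (full sibs share both parents — two paths of length 2: r = 2·(1/2)^2 = 1/2).
r to a full niece or nephew = 1/4 (full aunt/uncle↔niece/nephew: two paths of length 3 through the shared grandparent pair: r = 2·(1/2)^3 = 1/4).
Summing one r·B term per recipient: 2·0.25·0.391 + 1·0.5·0.463 + 2·0.25·0.0523 = 0.45315.
0.45315 > 0.11: the indirect benefit exceeds the cost.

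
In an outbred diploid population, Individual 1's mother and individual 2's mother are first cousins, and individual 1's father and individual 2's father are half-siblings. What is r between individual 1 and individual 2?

0.09375

Wright's path rule: contributions from independent ancestry routes add.
Individual 1 and individual 2 are related in two ways: second cousins through their mothers (r = 1/32) and half first cousins through their fathers (r = 1/16).
r = 1/32 + 1/16 = 3/32 = 0.09375.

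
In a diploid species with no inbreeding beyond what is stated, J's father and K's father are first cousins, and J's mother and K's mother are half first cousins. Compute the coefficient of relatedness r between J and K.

Wright's path rule: contributions from independent ancestry routes add.
J and K are related in two ways: second cousins through their fathers (r = 1/32) and half second cousins through their mothers (r = 1/64).
r = 1/32 + 1/64 = 3/64 = 0.046875.

0.046875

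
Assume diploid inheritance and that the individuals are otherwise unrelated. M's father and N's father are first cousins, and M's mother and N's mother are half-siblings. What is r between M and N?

Wright's path rule: contributions from independent ancestry routes add.
M and N are related in two ways: second cousins through their fathers (r = 1/32) and half first cousins through their mothers (r = 1/16).
r = 1/32 + 1/16 = 3/32 = 0.09375.

0.09375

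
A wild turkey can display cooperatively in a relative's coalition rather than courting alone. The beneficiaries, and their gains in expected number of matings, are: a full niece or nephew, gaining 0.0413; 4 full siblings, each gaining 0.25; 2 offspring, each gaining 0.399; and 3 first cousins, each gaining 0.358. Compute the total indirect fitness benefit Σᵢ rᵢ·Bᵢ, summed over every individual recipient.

1.043575

r to a full niece or nephew = 0.25 (full aunt/uncle↔niece/nephew: two paths of length 3 through the shared grandparent pair: r = 2·(1/2)^3 = 1/4).
r to a full sibling = 0.5 (full sibs share both parents — two paths of length 2: r = 2·(1/2)^2 = 1/2).
r to an offspring = 1/2 (one parent–offspring link: r = (1/2)^1 = 1/2).
r to a first cousin = 0.125 (first cousins share one grandparent pair — two paths of length 4: r = 2·(1/2)^4 = 1/8).
Summing one r·B term per recipient: 1·0.25·0.0413 + 4·0.5·0.25 + 2·0.5·0.399 + 3·0.125·0.358 = 1.043575.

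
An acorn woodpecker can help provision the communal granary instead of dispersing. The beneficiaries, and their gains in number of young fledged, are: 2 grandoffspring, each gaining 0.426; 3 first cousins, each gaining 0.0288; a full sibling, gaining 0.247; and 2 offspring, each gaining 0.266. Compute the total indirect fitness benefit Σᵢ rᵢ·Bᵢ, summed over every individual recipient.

0.6133

r to a grandoffspring = 0.25 (two parent–offspring links: r = (1/2)^2 = 1/4).
r to a first cousin = 1/8 (first cousins share one grandparent pair — two paths of length 4: r = 2·(1/2)^4 = 1/8).
r to a full sibling = 1/2 (full sibs share both parents — two paths of length 2: r = 2·(1/2)^2 = 1/2).
r to an offspring = 1/2 (one parent–offspring link: r = (1/2)^1 = 1/2).
Summing one r·B term per recipient: 2·0.25·0.426 + 3·0.125·0.0288 + 1·0.5·0.247 + 2·0.5·0.266 = 0.6133.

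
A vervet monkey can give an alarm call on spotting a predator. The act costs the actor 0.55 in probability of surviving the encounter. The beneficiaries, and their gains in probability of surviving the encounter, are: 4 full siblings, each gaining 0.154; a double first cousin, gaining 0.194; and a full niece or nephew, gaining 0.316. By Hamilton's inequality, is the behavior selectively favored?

No

Hamilton's rule: the trait is favored when the sum of r·B over every recipient exceeds the actor's cost C.
r to a full sibling = 1/2 (full sibs share both parents — two paths of length 2: r = 2·(1/2)^2 = 1/2).
r to a double first cousin = 0.25 (double first cousins share both grandparent pairs — four paths of length 4: r = 4·(1/2)^4 = 1/4).
r to a full niece or nephew = 0.25 (full aunt/uncle↔niece/nephew: two paths of length 3 through the shared grandparent pair: r = 2·(1/2)^3 = 1/4).
Summing one r·B term per recipient: 4·0.5·0.154 + 1·0.25·0.194 + 1·0.25·0.316 = 0.4355.
0.4355 < 0.55: the indirect benefit is less than the cost.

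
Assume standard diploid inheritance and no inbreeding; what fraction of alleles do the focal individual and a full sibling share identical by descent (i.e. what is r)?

Full sibs share both parents — two paths of length 2: r = 2·(1/2)^2 = 1/2.

0.5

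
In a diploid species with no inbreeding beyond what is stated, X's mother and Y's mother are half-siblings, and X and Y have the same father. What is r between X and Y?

Independent pedigree routes through distinct common ancestors add.
X and Y are related in two ways: half first cousins through their mothers (r = 1/16) and half-sibs through their shared father (r = 1/4).
r = 1/16 + 1/4 = 5/16 = 0.3125.

0.3125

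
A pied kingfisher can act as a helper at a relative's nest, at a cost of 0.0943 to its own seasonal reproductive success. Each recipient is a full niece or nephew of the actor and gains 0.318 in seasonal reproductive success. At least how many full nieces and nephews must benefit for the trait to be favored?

2

r to a full niece or nephew = 1/4 (full aunt/uncle↔niece/nephew: two paths of length 3 through the shared grandparent pair: r = 2·(1/2)^3 = 1/4).
Hamilton's rule: n·r·B > C  ⇒  n > C/(r·B) = 0.0943/(0.25·0.318) = 1.186.
The smallest integer exceeding 1.186 is 2.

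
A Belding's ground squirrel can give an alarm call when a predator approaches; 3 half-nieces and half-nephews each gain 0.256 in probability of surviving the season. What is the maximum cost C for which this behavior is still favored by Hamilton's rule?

r to a half-niece or half-nephew = 0.125 (half-aunt/uncle↔niece/nephew: one path of length 3: r = (1/2)^3 = 1/8).
Hamilton's rule: n·r·B > C, so the trait is favored while C < n·r·B = 3·0.125·0.256 = 0.096.

0.096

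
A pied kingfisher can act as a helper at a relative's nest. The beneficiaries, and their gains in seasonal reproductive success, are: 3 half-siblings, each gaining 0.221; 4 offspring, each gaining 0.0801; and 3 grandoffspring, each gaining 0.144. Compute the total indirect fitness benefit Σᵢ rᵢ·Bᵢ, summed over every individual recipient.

r to a half-sibling = 1/4 (half-sibs share one parent — one path of length 2: r = (1/2)^2 = 1/4).
r to an offspring = 1/2 (one parent–offspring link: r = (1/2)^1 = 1/2).
r to a grandoffspring = 1/4 (two parent–offspring links: r = (1/2)^2 = 1/4).
Summing one r·B term per recipient: 3·0.25·0.221 + 4·0.5·0.0801 + 3·0.25·0.144 = 0.43395.

0.43395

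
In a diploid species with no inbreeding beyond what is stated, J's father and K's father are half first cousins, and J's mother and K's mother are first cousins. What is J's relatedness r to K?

Wright's path rule: contributions from independent ancestry routes add.
J and K are related in two ways: half second cousins through their fathers (r = 1/64) and second cousins through their mothers (r = 1/32).
r = 1/64 + 1/32 = 0.046875.

0.046875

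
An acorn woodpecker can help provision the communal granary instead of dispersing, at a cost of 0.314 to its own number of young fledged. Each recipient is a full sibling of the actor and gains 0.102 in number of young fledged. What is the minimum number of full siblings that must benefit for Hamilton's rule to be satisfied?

r to a full sibling = 0.5 (full sibs share both parents — two paths of length 2: r = 2·(1/2)^2 = 1/2).
Hamilton's rule: n·r·B > C  ⇒  n > C/(r·B) = 0.314/(0.5·0.102) = 6.157.
The smallest integer exceeding 6.157 is 7.

7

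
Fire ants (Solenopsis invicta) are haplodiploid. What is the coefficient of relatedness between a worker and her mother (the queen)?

0.5

One meiotic link between diploid queen and diploid daughter: r = 1/2.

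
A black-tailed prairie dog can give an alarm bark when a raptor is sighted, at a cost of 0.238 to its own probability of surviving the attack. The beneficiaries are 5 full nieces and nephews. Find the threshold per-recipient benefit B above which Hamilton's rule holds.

r to a full niece or nephew = 1/4 (full aunt/uncle↔niece/nephew: two paths of length 3 through the shared grandparent pair: r = 2·(1/2)^3 = 1/4).
Hamilton's rule with n recipients of equal r: n·r·B > C, so B > C/(n·r) = 0.238/(5·0.25) = 0.1904.

0.1904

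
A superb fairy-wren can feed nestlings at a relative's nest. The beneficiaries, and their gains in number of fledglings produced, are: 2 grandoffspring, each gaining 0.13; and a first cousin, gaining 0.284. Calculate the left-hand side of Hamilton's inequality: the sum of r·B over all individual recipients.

r to a grandoffspring = 1/4 (two parent–offspring links: r = (1/2)^2 = 1/4).
r to a first cousin = 0.125 (first cousins share one grandparent pair — two paths of length 4: r = 2·(1/2)^4 = 1/8).
Summing one r·B term per recipient: 2·0.25·0.13 + 1·0.125·0.284 = 0.1005.

0.1005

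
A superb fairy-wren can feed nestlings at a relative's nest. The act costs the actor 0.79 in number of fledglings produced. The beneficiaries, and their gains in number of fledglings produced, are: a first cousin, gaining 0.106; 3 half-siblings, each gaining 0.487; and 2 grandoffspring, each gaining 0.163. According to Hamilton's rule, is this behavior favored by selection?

Hamilton's rule: the trait is favored when the sum of r·B over every recipient exceeds the actor's cost C.
r to a first cousin = 1/8 (first cousins share one grandparent pair — two paths of length 4: r = 2·(1/2)^4 = 1/8).
r to a half-sibling = 0.25 (half-sibs share one parent — one path of length 2: r = (1/2)^2 = 1/4).
r to a grandoffspring = 0.25 (two parent–offspring links: r = (1/2)^2 = 1/4).
Summing one r·B term per recipient: 1·0.125·0.106 + 3·0.25·0.487 + 2·0.25·0.163 = 0.46.
0.46 < 0.79: the indirect benefit is less than the cost.

No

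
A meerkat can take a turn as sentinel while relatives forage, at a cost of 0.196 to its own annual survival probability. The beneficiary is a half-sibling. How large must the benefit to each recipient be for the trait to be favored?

0.784

r to a half-sibling = 0.25 (half-sibs share one parent — one path of length 2: r = (1/2)^2 = 1/4).
Hamilton's rule with n recipients of equal r: n·r·B > C, so B > C/(n·r) = 0.196/(1·0.25) = 0.784.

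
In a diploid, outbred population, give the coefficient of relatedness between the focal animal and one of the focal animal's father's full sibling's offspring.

0.125

Each parent–offspring link contributes a factor of 1/2, and independent paths through distinct common ancestors add.
First cousins share one grandparent pair — two paths of length 4: r = 2·(1/2)^4 = 1/8.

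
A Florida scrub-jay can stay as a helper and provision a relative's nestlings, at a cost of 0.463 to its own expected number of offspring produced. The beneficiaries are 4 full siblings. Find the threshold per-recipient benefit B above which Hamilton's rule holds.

r to a full sibling = 1/2 (full sibs share both parents — two paths of length 2: r = 2·(1/2)^2 = 1/2).
Hamilton's rule with n recipients of equal r: n·r·B > C, so B > C/(n·r) = 0.463/(4·0.5) = 0.2315.

0.2315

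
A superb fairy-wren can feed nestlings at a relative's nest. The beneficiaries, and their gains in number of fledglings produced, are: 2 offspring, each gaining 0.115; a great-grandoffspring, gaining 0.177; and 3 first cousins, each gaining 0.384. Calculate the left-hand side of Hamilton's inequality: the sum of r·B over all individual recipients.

0.281125

r to an offspring = 0.5 (one parent–offspring link: r = (1/2)^1 = 1/2).
r to a great-grandoffspring = 0.125 (three parent–offspring links: r = (1/2)^3 = 1/8).
r to a first cousin = 1/8 (first cousins share one grandparent pair — two paths of length 4: r = 2·(1/2)^4 = 1/8).
Summing one r·B term per recipient: 2·0.5·0.115 + 1·0.125·0.177 + 3·0.125·0.384 = 0.281125.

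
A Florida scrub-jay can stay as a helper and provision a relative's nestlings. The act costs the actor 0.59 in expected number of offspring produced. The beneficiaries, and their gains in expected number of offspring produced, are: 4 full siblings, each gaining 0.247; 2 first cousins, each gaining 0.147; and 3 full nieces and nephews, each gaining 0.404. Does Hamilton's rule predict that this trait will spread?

Hamilton's rule: the trait is favored when the sum of r·B over every recipient exceeds the actor's cost C.
r to a full sibling = 0.5 (full sibs share both parents — two paths of length 2: r = 2·(1/2)^2 = 1/2).
r to a first cousin = 1/8 (first cousins share one grandparent pair — two paths of length 4: r = 2·(1/2)^4 = 1/8).
r to a full niece or nephew = 0.25 (full aunt/uncle↔niece/nephew: two paths of length 3 through the shared grandparent pair: r = 2·(1/2)^3 = 1/4).
Summing one r·B term per recipient: 4·0.5·0.247 + 2·0.125·0.147 + 3·0.25·0.404 = 0.83375.
0.83375 > 0.59: the indirect benefit exceeds the cost.

Yes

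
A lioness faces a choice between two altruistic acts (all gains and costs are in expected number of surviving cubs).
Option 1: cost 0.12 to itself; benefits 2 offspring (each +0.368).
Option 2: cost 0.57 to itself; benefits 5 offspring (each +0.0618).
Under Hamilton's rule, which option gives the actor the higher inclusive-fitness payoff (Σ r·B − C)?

Option 1

Option 1: r to an offspring = 0.5.
Option 1: Σ r·B − C = (2·0.5·0.368) − 0.12 = 0.248.
Option 2: r to an offspring = 0.5.
Option 2: Σ r·B − C = (5·0.5·0.0618) − 0.57 = -0.4155.
Option 1 has the higher net inclusive-fitness payoff.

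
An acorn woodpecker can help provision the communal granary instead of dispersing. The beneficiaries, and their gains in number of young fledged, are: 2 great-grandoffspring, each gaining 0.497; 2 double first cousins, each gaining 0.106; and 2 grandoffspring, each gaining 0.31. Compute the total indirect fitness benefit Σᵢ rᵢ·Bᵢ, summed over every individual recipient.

0.33225

r to a great-grandoffspring = 1/8 (three parent–offspring links: r = (1/2)^3 = 1/8).
r to a double first cousin = 0.25 (double first cousins share both grandparent pairs — four paths of length 4: r = 4·(1/2)^4 = 1/4).
r to a grandoffspring = 0.25 (two parent–offspring links: r = (1/2)^2 = 1/4).
Summing one r·B term per recipient: 2·0.125·0.497 + 2·0.25·0.106 + 2·0.25·0.31 = 0.33225.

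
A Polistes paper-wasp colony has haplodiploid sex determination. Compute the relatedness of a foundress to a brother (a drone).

Her haploid brother carries none of their father's genes and a random half of their mother's genome; that half matches the maternal half of her own genome with probability 1/2: r = 1/2 · 1/2 = 1/4.

0.25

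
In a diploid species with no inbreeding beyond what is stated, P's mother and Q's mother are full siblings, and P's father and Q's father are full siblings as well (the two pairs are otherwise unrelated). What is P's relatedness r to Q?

With two independent routes of shared ancestry, r is the sum of the two contributions.
P and Q are related in two ways: first cousins through their mothers (r = 1/8) and first cousins through their fathers (r = 1/8) — i.e. double first cousins.
r = 1/8 + 1/8 = 0.25.

0.25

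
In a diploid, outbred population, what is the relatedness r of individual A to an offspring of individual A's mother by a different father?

Each parent–offspring link contributes a factor of 1/2, and independent paths through distinct common ancestors add.
Half-sibs share one parent — one path of length 2: r = (1/2)^2 = 1/4.

0.25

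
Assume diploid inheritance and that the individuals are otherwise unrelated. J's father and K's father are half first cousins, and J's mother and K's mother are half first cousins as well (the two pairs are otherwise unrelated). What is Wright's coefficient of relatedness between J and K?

Independent pedigree routes through distinct common ancestors add.
J and K are related in two ways: half second cousins through their fathers (r = 1/64) and half second cousins through their mothers (r = 1/64).
r = 1/64 + 1/64 = 0.03125.

0.03125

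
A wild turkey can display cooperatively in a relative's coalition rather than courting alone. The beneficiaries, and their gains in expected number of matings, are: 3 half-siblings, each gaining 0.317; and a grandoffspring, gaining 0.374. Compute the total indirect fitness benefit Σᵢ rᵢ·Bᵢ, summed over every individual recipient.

r to a half-sibling = 0.25 (half-sibs share one parent — one path of length 2: r = (1/2)^2 = 1/4).
r to a grandoffspring = 1/4 (two parent–offspring links: r = (1/2)^2 = 1/4).
Summing one r·B term per recipient: 3·0.25·0.317 + 1·0.25·0.374 = 0.33125.

0.33125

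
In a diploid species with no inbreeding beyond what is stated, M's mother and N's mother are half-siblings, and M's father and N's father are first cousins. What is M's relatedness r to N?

0.09375

With two independent routes of shared ancestry, r is the sum of the two contributions.
M and N are related in two ways: half first cousins through their mothers (r = 1/16) and second cousins through their fathers (r = 1/32).
r = 1/16 + 1/32 = 3/32 = 0.09375.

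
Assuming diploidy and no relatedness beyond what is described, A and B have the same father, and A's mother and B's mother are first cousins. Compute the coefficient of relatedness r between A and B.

Wright's path rule: contributions from independent ancestry routes add.
A and B are related in two ways: half-sibs through their shared father (r = 1/4) and second cousins through their mothers (r = 1/32).
r = 1/4 + 1/32 = 0.28125.

0.28125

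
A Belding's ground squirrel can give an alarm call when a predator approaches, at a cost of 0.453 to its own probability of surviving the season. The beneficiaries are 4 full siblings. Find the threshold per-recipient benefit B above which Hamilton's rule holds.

0.2265

r to a full sibling = 1/2 (full sibs share both parents — two paths of length 2: r = 2·(1/2)^2 = 1/2).
Hamilton's rule with n recipients of equal r: n·r·B > C, so B > C/(n·r) = 0.453/(4·0.5) = 0.2265.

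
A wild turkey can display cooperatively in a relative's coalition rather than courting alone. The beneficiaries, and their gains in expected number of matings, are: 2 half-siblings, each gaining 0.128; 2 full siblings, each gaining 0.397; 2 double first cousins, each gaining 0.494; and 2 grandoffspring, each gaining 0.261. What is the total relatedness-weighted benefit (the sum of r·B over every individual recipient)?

r to a half-sibling = 1/4 (half-sibs share one parent — one path of length 2: r = (1/2)^2 = 1/4).
r to a full sibling = 0.5 (full sibs share both parents — two paths of length 2: r = 2·(1/2)^2 = 1/2).
r to a double first cousin = 1/4 (double first cousins share both grandparent pairs — four paths of length 4: r = 4·(1/2)^4 = 1/4).
r to a grandoffspring = 1/4 (two parent–offspring links: r = (1/2)^2 = 1/4).
Summing one r·B term per recipient: 2·0.25·0.128 + 2·0.5·0.397 + 2·0.25·0.494 + 2·0.25·0.261 = 0.8385.

0.8385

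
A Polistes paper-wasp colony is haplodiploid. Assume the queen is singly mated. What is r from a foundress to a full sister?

Haplodiploid full sisters inherit their father's entire haploid genome identically (contributing 1/2) and on average half of their mother's contribution (1/2 · 1/2 = 1/4); r = 1/2 + 1/4 = 3/4.

0.75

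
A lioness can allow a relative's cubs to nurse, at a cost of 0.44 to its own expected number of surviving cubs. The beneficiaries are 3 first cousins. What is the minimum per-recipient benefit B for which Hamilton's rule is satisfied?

1.1733

r to a first cousin = 1/8 (first cousins share one grandparent pair — two paths of length 4: r = 2·(1/2)^4 = 1/8).
Hamilton's rule with n recipients of equal r: n·r·B > C, so B > C/(n·r) = 0.44/(3·0.125) = 1.1733.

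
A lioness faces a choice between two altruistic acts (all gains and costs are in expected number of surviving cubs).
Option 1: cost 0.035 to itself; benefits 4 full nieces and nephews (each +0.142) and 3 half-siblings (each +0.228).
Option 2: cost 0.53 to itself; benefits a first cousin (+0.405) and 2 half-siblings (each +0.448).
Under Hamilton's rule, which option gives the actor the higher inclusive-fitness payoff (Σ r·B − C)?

Option 1

Option 1: r to a full niece or nephew = 0.25.
Option 1: r to a half-sibling = 0.25.
Option 1: Σ r·B − C = (4·0.25·0.142 + 3·0.25·0.228) − 0.035 = 0.278.
Option 2: r to a first cousin = 0.125.
Option 2: r to a half-sibling = 0.25.
Option 2: Σ r·B − C = (1·0.125·0.405 + 2·0.25·0.448) − 0.53 = -0.255375.
Option 1 has the higher net inclusive-fitness payoff.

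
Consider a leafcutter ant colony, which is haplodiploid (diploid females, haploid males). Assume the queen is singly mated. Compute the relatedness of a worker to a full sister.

Haplodiploid full sisters inherit their father's entire haploid genome identically (contributing 1/2) and on average half of their mother's contribution (1/2 · 1/2 = 1/4); r = 1/2 + 1/4 = 3/4.

0.75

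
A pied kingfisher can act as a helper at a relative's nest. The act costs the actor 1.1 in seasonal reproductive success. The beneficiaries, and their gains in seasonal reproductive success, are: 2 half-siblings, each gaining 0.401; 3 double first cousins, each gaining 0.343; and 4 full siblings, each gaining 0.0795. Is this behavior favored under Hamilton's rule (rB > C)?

No

Hamilton's rule: the trait is favored when the sum of r·B over every recipient exceeds the actor's cost C.
r to a half-sibling = 1/4 (half-sibs share one parent — one path of length 2: r = (1/2)^2 = 1/4).
r to a double first cousin = 1/4 (double first cousins share both grandparent pairs — four paths of length 4: r = 4·(1/2)^4 = 1/4).
r to a full sibling = 0.5 (full sibs share both parents — two paths of length 2: r = 2·(1/2)^2 = 1/2).
Summing one r·B term per recipient: 2·0.25·0.401 + 3·0.25·0.343 + 4·0.5·0.0795 = 0.61675.
0.61675 < 1.1: the indirect benefit is less than the cost.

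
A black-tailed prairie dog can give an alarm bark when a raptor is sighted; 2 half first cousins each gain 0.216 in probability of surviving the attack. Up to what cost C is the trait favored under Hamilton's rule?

r to a half first cousin = 1/16 (half first cousins share one grandparent — one path of length 4: r = (1/2)^4 = 1/16).
Hamilton's rule: n·r·B > C, so the trait is favored while C < n·r·B = 2·0.0625·0.216 = 0.027.

0.027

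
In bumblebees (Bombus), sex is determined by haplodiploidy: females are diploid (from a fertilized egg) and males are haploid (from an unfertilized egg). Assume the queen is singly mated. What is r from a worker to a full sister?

Haplodiploid full sisters inherit their father's entire haploid genome identically (contributing 1/2) and on average half of their mother's contribution (1/2 · 1/2 = 1/4); r = 1/2 + 1/4 = 3/4.

0.75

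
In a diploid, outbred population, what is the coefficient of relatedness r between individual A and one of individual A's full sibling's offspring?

0.25

Each parent–offspring link contributes a factor of 1/2, and independent paths through distinct common ancestors add.
Full aunt/uncle↔niece/nephew: two paths of length 3 through the shared grandparent pair: r = 2·(1/2)^3 = 1/4.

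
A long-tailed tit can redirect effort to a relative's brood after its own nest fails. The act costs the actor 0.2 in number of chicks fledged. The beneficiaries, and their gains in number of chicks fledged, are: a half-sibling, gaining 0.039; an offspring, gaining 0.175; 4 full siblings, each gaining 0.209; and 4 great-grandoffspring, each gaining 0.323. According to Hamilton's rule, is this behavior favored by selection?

Hamilton's rule: the trait is favored when the sum of r·B over every recipient exceeds the actor's cost C.
r to a half-sibling = 0.25 (half-sibs share one parent — one path of length 2: r = (1/2)^2 = 1/4).
r to an offspring = 1/2 (one parent–offspring link: r = (1/2)^1 = 1/2).
r to a full sibling = 1/2 (full sibs share both parents — two paths of length 2: r = 2·(1/2)^2 = 1/2).
r to a great-grandoffspring = 1/8 (three parent–offspring links: r = (1/2)^3 = 1/8).
Summing one r·B term per recipient: 1·0.25·0.039 + 1·0.5·0.175 + 4·0.5·0.209 + 4·0.125·0.323 = 0.67675.
0.67675 > 0.2: the indirect benefit exceeds the cost.

Yes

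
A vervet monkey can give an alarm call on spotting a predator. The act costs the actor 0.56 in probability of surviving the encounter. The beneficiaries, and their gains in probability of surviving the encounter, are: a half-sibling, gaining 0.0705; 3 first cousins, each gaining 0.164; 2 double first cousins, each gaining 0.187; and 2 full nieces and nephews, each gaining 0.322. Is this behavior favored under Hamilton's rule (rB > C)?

Hamilton's rule: the trait is favored when the sum of r·B over every recipient exceeds the actor's cost C.
r to a half-sibling = 0.25 (half-sibs share one parent — one path of length 2: r = (1/2)^2 = 1/4).
r to a first cousin = 1/8 (first cousins share one grandparent pair — two paths of length 4: r = 2·(1/2)^4 = 1/8).
r to a double first cousin = 1/4 (double first cousins share both grandparent pairs — four paths of length 4: r = 4·(1/2)^4 = 1/4).
r to a full niece or nephew = 0.25 (full aunt/uncle↔niece/nephew: two paths of length 3 through the shared grandparent pair: r = 2·(1/2)^3 = 1/4).
Summing one r·B term per recipient: 1·0.25·0.0705 + 3·0.125·0.164 + 2·0.25·0.187 + 2·0.25·0.322 = 0.333625.
0.333625 < 0.56: the indirect benefit is less than the cost.

No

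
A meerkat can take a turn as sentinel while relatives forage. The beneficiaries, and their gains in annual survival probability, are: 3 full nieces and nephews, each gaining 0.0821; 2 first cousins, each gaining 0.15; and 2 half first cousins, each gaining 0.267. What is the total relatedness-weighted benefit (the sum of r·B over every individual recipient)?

0.13245

r to a full niece or nephew = 1/4 (full aunt/uncle↔niece/nephew: two paths of length 3 through the shared grandparent pair: r = 2·(1/2)^3 = 1/4).
r to a first cousin = 1/8 (first cousins share one grandparent pair — two paths of length 4: r = 2·(1/2)^4 = 1/8).
r to a half first cousin = 0.0625 (half first cousins share one grandparent — one path of length 4: r = (1/2)^4 = 1/16).
Summing one r·B term per recipient: 3·0.25·0.0821 + 2·0.125·0.15 + 2·0.0625·0.267 = 0.13245.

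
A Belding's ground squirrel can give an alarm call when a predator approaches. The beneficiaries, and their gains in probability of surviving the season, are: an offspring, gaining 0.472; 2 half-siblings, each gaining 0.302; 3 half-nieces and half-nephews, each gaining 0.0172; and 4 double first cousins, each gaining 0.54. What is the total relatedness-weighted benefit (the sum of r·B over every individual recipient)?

0.93345

r to an offspring = 1/2 (one parent–offspring link: r = (1/2)^1 = 1/2).
r to a half-sibling = 1/4 (half-sibs share one parent — one path of length 2: r = (1/2)^2 = 1/4).
r to a half-niece or half-nephew = 1/8 (half-aunt/uncle↔niece/nephew: one path of length 3: r = (1/2)^3 = 1/8).
r to a double first cousin = 1/4 (double first cousins share both grandparent pairs — four paths of length 4: r = 4·(1/2)^4 = 1/4).
Summing one r·B term per recipient: 1·0.5·0.472 + 2·0.25·0.302 + 3·0.125·0.0172 + 4·0.25·0.54 = 0.93345.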